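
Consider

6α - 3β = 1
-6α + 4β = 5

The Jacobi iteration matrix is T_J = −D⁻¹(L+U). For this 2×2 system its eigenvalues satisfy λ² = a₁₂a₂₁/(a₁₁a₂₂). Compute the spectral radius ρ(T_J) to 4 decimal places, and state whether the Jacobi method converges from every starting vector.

0.8660

a₁₂a₂₁/(a₁₁a₂₂) = (-3)·(-6) / ((6)·(4)) = 0.750000
ρ = √|0.750000| = √0.750000 = 0.8660
ρ < 1, so Jacobi converges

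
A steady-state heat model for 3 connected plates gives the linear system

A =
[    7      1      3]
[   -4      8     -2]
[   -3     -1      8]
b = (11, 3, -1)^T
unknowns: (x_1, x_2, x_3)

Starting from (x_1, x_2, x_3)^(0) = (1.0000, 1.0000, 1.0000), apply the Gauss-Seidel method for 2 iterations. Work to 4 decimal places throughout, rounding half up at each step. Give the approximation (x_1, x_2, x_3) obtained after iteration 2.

Iteration 1:
  x_1 = (11 - (1)·1.0000 - (3)·1.0000) / (7) = 1.0000
  x_2 = (3 - (-4)·1.0000 - (-2)·1.0000) / (8) = 1.1250
  x_3 = (-1 - (-3)·1.0000 - (-1)·1.1250) / (8) = 0.3906
Iteration 2:
  x_1 = (11 - (1)·1.1250 - (3)·0.3906) / (7) = 1.2433
  x_2 = (3 - (-4)·1.2433 - (-2)·0.3906) / (8) = 1.0943
  x_3 = (-1 - (-3)·1.2433 - (-1)·1.0943) / (8) = 0.4780

(1.2433, 1.0943, 0.4780)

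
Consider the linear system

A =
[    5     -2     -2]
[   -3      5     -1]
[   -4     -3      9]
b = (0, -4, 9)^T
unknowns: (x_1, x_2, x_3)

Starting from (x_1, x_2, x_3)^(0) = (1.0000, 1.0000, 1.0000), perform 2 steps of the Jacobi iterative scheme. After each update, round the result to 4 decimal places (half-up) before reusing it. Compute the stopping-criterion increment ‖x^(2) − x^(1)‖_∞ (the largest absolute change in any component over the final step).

0.4222

Iteration 1:
  x_1 = (0 - (-2)·1.0000 - (-2)·1.0000) / (5) = 0.8000
  x_2 = (-4 - (-3)·1.0000 - (-1)·1.0000) / (5) = 0.0000
  x_3 = (9 - (-4)·1.0000 - (-3)·1.0000) / (9) = 1.7778
Iteration 2:
  x_1 = (0 - (-2)·0.0000 - (-2)·1.7778) / (5) = 0.7111
  x_2 = (-4 - (-3)·0.8000 - (-1)·1.7778) / (5) = 0.0356
  x_3 = (9 - (-4)·0.8000 - (-3)·0.0000) / (9) = 1.3556
Change: (-0.0889, 0.0356, -0.4222) → max |·| = 0.4222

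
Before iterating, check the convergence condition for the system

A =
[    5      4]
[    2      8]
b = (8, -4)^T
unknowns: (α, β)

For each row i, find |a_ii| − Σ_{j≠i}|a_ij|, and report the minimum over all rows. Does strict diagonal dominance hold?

row 1: |5| − (4) = 1
row 2: |8| − (2) = 6
minimum over rows = 1 → strictly diagonally dominant (convergence guaranteed)

1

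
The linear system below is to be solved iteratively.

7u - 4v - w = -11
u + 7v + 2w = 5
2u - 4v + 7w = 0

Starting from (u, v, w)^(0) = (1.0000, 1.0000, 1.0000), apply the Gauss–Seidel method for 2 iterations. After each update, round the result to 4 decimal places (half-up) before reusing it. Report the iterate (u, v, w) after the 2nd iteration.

Iteration 1:
  u = (-11 - (-4)·1.0000 - (-1)·1.0000) / (7) = -0.8571
  v = (5 - (1)·-0.8571 - (2)·1.0000) / (7) = 0.5510
  w = (0 - (2)·-0.8571 - (-4)·0.5510) / (7) = 0.5597
Iteration 2:
  u = (-11 - (-4)·0.5510 - (-1)·0.5597) / (7) = -1.1766
  v = (5 - (1)·-1.1766 - (2)·0.5597) / (7) = 0.7225
  w = (0 - (2)·-1.1766 - (-4)·0.7225) / (7) = 0.7490

(-1.1766, 0.7225, 0.7490)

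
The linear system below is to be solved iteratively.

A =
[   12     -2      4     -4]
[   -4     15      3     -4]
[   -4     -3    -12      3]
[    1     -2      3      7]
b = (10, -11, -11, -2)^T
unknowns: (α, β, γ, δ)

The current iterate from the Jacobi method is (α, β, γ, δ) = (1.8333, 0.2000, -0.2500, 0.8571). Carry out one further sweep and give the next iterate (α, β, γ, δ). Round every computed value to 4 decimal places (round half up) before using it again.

(1.2357, 0.0341, 0.4698, -0.3833)

One sweep:
  α = (10 - (-2)·0.2000 - (4)·-0.2500 - (-4)·0.8571) / (12) = 1.2357
  β = (-11 - (-4)·1.8333 - (3)·-0.2500 - (-4)·0.8571) / (15) = 0.0341
  γ = (-11 - (-4)·1.8333 - (-3)·0.2000 - (3)·0.8571) / (-12) = 0.4698
  δ = (-2 - (1)·1.8333 - (-2)·0.2000 - (3)·-0.2500) / (7) = -0.3833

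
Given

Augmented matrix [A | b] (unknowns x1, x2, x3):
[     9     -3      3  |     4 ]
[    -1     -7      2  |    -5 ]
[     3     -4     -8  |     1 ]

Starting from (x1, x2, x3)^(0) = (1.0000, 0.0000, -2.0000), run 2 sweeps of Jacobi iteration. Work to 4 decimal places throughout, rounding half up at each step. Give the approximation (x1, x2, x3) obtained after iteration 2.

Iteration 1:
  x1 = (4 - (-3)·0.0000 - (3)·-2.0000) / (9) = 1.1111
  x2 = (-5 - (-1)·1.0000 - (2)·-2.0000) / (-7) = 0.0000
  x3 = (1 - (3)·1.0000 - (-4)·0.0000) / (-8) = 0.2500
Iteration 2:
  x1 = (4 - (-3)·0.0000 - (3)·0.2500) / (9) = 0.3611
  x2 = (-5 - (-1)·1.1111 - (2)·0.2500) / (-7) = 0.6270
  x3 = (1 - (3)·1.1111 - (-4)·0.0000) / (-8) = 0.2917

(0.3611, 0.6270, 0.2917)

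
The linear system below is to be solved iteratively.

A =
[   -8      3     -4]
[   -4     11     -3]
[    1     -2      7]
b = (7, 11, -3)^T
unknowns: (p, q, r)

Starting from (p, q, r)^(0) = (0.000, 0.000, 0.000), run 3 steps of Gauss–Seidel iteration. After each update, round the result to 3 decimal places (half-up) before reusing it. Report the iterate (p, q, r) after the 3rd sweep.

Iteration 1:
  p = (7 - (3)·0.000 - (-4)·0.000) / (-8) = -0.875
  q = (11 - (-4)·-0.875 - (-3)·0.000) / (11) = 0.682
  r = (-3 - (1)·-0.875 - (-2)·0.682) / (7) = -0.109
Iteration 2:
  p = (7 - (3)·0.682 - (-4)·-0.109) / (-8) = -0.565
  q = (11 - (-4)·-0.565 - (-3)·-0.109) / (11) = 0.765
  r = (-3 - (1)·-0.565 - (-2)·0.765) / (7) = -0.129
Iteration 3:
  p = (7 - (3)·0.765 - (-4)·-0.129) / (-8) = -0.524
  q = (11 - (-4)·-0.524 - (-3)·-0.129) / (11) = 0.774
  r = (-3 - (1)·-0.524 - (-2)·0.774) / (7) = -0.133

(-0.524, 0.774, -0.133)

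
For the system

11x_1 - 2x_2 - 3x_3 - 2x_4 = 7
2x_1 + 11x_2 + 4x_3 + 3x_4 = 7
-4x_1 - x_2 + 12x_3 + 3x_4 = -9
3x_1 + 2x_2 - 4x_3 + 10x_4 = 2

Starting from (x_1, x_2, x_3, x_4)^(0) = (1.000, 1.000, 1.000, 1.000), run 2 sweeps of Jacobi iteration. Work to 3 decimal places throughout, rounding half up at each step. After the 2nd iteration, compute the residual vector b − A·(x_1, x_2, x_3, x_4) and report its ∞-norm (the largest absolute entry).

2.187

Iteration 1:
  x_1 = (7 - (-2)·1.000 - (-3)·1.000 - (-2)·1.000) / (11) = 1.273
  x_2 = (7 - (2)·1.000 - (4)·1.000 - (3)·1.000) / (11) = -0.182
  x_3 = (-9 - (-4)·1.000 - (-1)·1.000 - (3)·1.000) / (12) = -0.583
  x_4 = (2 - (3)·1.000 - (2)·1.000 - (-4)·1.000) / (10) = 0.100
Iteration 2:
  x_1 = (7 - (-2)·-0.182 - (-3)·-0.583 - (-2)·0.100) / (11) = 0.462
  x_2 = (7 - (2)·1.273 - (4)·-0.583 - (3)·0.100) / (11) = 0.590
  x_3 = (-9 - (-4)·1.273 - (-1)·-0.182 - (3)·0.100) / (12) = -0.366
  x_4 = (2 - (3)·1.273 - (2)·-0.182 - (-4)·-0.583) / (10) = -0.379
Residual b − A·x = (1.242, 2.187, -1.033, 1.760); ∞-norm = 2.187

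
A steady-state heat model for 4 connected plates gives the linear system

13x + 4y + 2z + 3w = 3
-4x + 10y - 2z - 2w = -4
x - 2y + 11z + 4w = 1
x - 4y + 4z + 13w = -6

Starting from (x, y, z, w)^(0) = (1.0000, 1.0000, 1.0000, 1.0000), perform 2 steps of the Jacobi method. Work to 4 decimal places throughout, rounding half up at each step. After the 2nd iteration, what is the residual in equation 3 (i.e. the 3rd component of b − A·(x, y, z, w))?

-4.1447

Iteration 1:
  x = (3 - (4)·1.0000 - (2)·1.0000 - (3)·1.0000) / (13) = -0.4615
  y = (-4 - (-4)·1.0000 - (-2)·1.0000 - (-2)·1.0000) / (10) = 0.4000
  z = (1 - (1)·1.0000 - (-2)·1.0000 - (4)·1.0000) / (11) = -0.1818
  w = (-6 - (1)·1.0000 - (-4)·1.0000 - (4)·1.0000) / (13) = -0.5385
Iteration 2:
  x = (3 - (4)·0.4000 - (2)·-0.1818 - (3)·-0.5385) / (13) = 0.2599
  y = (-4 - (-4)·-0.4615 - (-2)·-0.1818 - (-2)·-0.5385) / (10) = -0.7287
  z = (1 - (1)·-0.4615 - (-2)·0.4000 - (4)·-0.5385) / (11) = 0.4014
  w = (-6 - (1)·-0.4615 - (-4)·0.4000 - (4)·-0.1818) / (13) = -0.2470
Residual b − A·x = (2.4743, 4.6354, -4.1447, -7.5693)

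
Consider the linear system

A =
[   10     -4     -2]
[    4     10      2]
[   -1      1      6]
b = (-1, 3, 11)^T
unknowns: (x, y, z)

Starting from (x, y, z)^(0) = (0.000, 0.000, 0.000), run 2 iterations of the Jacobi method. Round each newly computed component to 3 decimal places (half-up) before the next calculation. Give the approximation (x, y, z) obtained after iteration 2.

Iteration 1:
  x = (-1 - (-4)·0.000 - (-2)·0.000) / (10) = -0.100
  y = (3 - (4)·0.000 - (2)·0.000) / (10) = 0.300
  z = (11 - (-1)·0.000 - (1)·0.000) / (6) = 1.833
Iteration 2:
  x = (-1 - (-4)·0.300 - (-2)·1.833) / (10) = 0.387
  y = (3 - (4)·-0.100 - (2)·1.833) / (10) = -0.027
  z = (11 - (-1)·-0.100 - (1)·0.300) / (6) = 1.767

(0.387, -0.027, 1.767)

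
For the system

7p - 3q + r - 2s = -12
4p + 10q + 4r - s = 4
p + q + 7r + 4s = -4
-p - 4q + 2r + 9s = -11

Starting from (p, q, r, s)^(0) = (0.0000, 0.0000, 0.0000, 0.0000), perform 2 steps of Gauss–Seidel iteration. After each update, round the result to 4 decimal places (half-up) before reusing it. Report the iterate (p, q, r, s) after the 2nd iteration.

Iteration 1:
  p = (-12 - (-3)·0.0000 - (1)·0.0000 - (-2)·0.0000) / (7) = -1.7143
  q = (4 - (4)·-1.7143 - (4)·0.0000 - (-1)·0.0000) / (10) = 1.0857
  r = (-4 - (1)·-1.7143 - (1)·1.0857 - (4)·0.0000) / (7) = -0.4816
  s = (-11 - (-1)·-1.7143 - (-4)·1.0857 - (2)·-0.4816) / (9) = -0.8231
Iteration 2:
  p = (-12 - (-3)·1.0857 - (1)·-0.4816 - (-2)·-0.8231) / (7) = -1.4154
  q = (4 - (4)·-1.4154 - (4)·-0.4816 - (-1)·-0.8231) / (10) = 1.0765
  r = (-4 - (1)·-1.4154 - (1)·1.0765 - (4)·-0.8231) / (7) = -0.0527
  s = (-11 - (-1)·-1.4154 - (-4)·1.0765 - (2)·-0.0527) / (9) = -0.8893

(-1.4154, 1.0765, -0.0527, -0.8893)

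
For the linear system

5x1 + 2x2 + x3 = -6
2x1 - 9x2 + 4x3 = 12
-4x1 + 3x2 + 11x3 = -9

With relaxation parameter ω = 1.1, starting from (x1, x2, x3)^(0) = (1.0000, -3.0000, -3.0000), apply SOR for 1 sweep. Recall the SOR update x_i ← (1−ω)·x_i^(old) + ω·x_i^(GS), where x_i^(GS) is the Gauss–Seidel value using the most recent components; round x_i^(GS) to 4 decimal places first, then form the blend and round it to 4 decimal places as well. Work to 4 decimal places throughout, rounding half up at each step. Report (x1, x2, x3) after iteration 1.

Iteration 1:
  x1: GS value = (-6 - (2)·-3.0000 - (1)·-3.0000) / (5) = 0.6000;  x1 ← (1−ω)·1.0000 + ω·0.6000 = 0.5600
  x2: GS value = (12 - (2)·0.5600 - (4)·-3.0000) / (-9) = -2.5422;  x2 ← (1−ω)·-3.0000 + ω·-2.5422 = -2.4964
  x3: GS value = (-9 - (-4)·0.5600 - (3)·-2.4964) / (11) = 0.0663;  x3 ← (1−ω)·-3.0000 + ω·0.0663 = 0.3729

(0.5600, -2.4964, 0.3729)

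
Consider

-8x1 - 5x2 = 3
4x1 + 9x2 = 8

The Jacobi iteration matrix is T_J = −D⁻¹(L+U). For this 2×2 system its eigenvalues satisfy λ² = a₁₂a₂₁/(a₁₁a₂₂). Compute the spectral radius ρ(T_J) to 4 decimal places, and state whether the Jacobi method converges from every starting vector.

0.5270

a₁₂a₂₁/(a₁₁a₂₂) = (-5)·(4) / ((-8)·(9)) = 0.277778
ρ = √|0.277778| = √0.277778 = 0.5270
ρ < 1, so Jacobi converges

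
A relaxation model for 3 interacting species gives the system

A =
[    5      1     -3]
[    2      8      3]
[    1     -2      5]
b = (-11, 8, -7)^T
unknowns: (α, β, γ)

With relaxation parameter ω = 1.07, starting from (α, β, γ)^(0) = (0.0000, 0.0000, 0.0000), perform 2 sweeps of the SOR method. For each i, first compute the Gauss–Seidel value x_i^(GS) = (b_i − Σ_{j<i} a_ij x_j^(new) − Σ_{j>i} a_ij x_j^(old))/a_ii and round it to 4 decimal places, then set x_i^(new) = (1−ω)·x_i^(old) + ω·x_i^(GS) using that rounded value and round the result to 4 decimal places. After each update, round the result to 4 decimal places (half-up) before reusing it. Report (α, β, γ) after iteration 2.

Iteration 1:
  α: GS value = (-11 - (1)·0.0000 - (-3)·0.0000) / (5) = -2.2000;  α ← (1−ω)·0.0000 + ω·-2.2000 = -2.3540
  β: GS value = (8 - (2)·-2.3540 - (3)·0.0000) / (8) = 1.5885;  β ← (1−ω)·0.0000 + ω·1.5885 = 1.6997
  γ: GS value = (-7 - (1)·-2.3540 - (-2)·1.6997) / (5) = -0.2493;  γ ← (1−ω)·0.0000 + ω·-0.2493 = -0.2668
Iteration 2:
  α: GS value = (-11 - (1)·1.6997 - (-3)·-0.2668) / (5) = -2.7000;  α ← (1−ω)·-2.3540 + ω·-2.7000 = -2.7242
  β: GS value = (8 - (2)·-2.7242 - (3)·-0.2668) / (8) = 1.7811;  β ← (1−ω)·1.6997 + ω·1.7811 = 1.7868
  γ: GS value = (-7 - (1)·-2.7242 - (-2)·1.7868) / (5) = -0.1404;  γ ← (1−ω)·-0.2668 + ω·-0.1404 = -0.1316

(-2.7242, 1.7868, -0.1316)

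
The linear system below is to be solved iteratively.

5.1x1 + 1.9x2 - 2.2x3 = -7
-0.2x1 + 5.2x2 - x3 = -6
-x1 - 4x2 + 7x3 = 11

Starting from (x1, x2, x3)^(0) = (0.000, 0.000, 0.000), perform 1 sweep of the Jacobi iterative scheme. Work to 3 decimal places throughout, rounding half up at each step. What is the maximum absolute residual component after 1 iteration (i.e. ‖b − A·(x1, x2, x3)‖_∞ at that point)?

Iteration 1:
  x1 = (-7 - (1.9)·0.000 - (-2.2)·0.000) / (5.1) = -1.373
  x2 = (-6 - (-0.2)·0.000 - (-1)·0.000) / (5.2) = -1.154
  x3 = (11 - (-1)·0.000 - (-4)·0.000) / (7) = 1.571
Residual b − A·x = (5.651, 1.297, -5.986); ∞-norm = 5.986

5.986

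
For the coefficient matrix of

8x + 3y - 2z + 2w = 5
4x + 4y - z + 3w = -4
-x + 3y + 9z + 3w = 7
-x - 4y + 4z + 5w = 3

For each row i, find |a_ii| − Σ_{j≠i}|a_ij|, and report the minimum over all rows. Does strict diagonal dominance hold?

row 1: |8| − (3+2+2) = 1
row 2: |4| − (4+1+3) = -4
row 3: |9| − (1+3+3) = 2
row 4: |5| − (1+4+4) = -4
minimum over rows = -4 → not strictly diagonally dominant

-4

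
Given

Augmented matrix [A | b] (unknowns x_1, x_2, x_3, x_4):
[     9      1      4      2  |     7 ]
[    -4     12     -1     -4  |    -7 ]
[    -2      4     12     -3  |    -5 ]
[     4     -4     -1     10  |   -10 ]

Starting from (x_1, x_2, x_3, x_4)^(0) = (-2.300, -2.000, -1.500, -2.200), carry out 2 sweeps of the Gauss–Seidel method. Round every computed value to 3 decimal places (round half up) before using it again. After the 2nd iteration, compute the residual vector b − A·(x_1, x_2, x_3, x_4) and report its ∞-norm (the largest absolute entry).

0.760

Iteration 1:
  x_1 = (7 - (1)·-2.000 - (4)·-1.500 - (2)·-2.200) / (9) = 2.156
  x_2 = (-7 - (-4)·2.156 - (-1)·-1.500 - (-4)·-2.200) / (12) = -0.723
  x_3 = (-5 - (-2)·2.156 - (4)·-0.723 - (-3)·-2.200) / (12) = -0.366
  x_4 = (-10 - (4)·2.156 - (-4)·-0.723 - (-1)·-0.366) / (10) = -2.188
Iteration 2:
  x_1 = (7 - (1)·-0.723 - (4)·-0.366 - (2)·-2.188) / (9) = 1.507
  x_2 = (-7 - (-4)·1.507 - (-1)·-0.366 - (-4)·-2.188) / (12) = -0.841
  x_3 = (-5 - (-2)·1.507 - (4)·-0.841 - (-3)·-2.188) / (12) = -0.432
  x_4 = (-10 - (4)·1.507 - (-4)·-0.841 - (-1)·-0.432) / (10) = -1.982
Residual b − A·x = (-0.030, 0.760, 0.616, -0.004); ∞-norm = 0.760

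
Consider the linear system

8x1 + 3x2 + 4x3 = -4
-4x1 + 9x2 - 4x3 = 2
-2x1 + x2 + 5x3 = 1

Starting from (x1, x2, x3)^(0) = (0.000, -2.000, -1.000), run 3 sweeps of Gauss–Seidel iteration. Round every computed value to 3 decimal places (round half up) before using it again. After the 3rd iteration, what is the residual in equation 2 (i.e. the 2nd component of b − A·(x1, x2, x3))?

0.612

Iteration 1:
  x1 = (-4 - (3)·-2.000 - (4)·-1.000) / (8) = 0.750
  x2 = (2 - (-4)·0.750 - (-4)·-1.000) / (9) = 0.111
  x3 = (1 - (-2)·0.750 - (1)·0.111) / (5) = 0.478
Iteration 2:
  x1 = (-4 - (3)·0.111 - (4)·0.478) / (8) = -0.781
  x2 = (2 - (-4)·-0.781 - (-4)·0.478) / (9) = 0.088
  x3 = (1 - (-2)·-0.781 - (1)·0.088) / (5) = -0.130
Iteration 3:
  x1 = (-4 - (3)·0.088 - (4)·-0.130) / (8) = -0.468
  x2 = (2 - (-4)·-0.468 - (-4)·-0.130) / (9) = -0.044
  x3 = (1 - (-2)·-0.468 - (1)·-0.044) / (5) = 0.022
Residual b − A·x = (-0.212, 0.612, -0.002)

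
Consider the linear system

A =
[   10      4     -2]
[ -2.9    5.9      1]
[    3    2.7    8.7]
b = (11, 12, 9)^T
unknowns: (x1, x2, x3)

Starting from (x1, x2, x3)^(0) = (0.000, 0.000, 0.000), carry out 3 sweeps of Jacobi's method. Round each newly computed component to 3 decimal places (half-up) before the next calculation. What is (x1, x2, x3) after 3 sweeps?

(0.145, 2.272, 0.120)

Iteration 1:
  x1 = (11 - (4)·0.000 - (-2)·0.000) / (10) = 1.100
  x2 = (12 - (-2.9)·0.000 - (1)·0.000) / (5.9) = 2.034
  x3 = (9 - (3)·0.000 - (2.7)·0.000) / (8.7) = 1.034
Iteration 2:
  x1 = (11 - (4)·2.034 - (-2)·1.034) / (10) = 0.493
  x2 = (12 - (-2.9)·1.100 - (1)·1.034) / (5.9) = 2.399
  x3 = (9 - (3)·1.100 - (2.7)·2.034) / (8.7) = 0.024
Iteration 3:
  x1 = (11 - (4)·2.399 - (-2)·0.024) / (10) = 0.145
  x2 = (12 - (-2.9)·0.493 - (1)·0.024) / (5.9) = 2.272
  x3 = (9 - (3)·0.493 - (2.7)·2.399) / (8.7) = 0.120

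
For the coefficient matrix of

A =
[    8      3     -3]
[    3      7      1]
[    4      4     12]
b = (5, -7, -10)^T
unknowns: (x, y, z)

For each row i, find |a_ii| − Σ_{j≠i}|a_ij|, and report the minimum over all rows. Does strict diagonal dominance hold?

2

row 1: |8| − (3+3) = 2
row 2: |7| − (3+1) = 3
row 3: |12| − (4+4) = 4
minimum over rows = 2 → strictly diagonally dominant (convergence guaranteed)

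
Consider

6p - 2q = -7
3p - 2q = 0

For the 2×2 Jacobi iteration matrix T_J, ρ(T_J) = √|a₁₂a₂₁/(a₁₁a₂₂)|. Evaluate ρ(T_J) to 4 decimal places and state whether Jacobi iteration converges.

a₁₂a₂₁/(a₁₁a₂₂) = (-2)·(3) / ((6)·(-2)) = 0.500000
ρ = √|0.500000| = √0.500000 = 0.7071
ρ < 1, so Jacobi converges

0.7071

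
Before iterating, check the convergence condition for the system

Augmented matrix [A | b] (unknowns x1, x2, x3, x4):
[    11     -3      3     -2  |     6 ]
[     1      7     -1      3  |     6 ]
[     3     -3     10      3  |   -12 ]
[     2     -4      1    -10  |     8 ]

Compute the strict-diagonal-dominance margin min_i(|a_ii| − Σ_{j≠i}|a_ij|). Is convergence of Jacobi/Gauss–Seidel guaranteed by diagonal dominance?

row 1: |11| − (3+3+2) = 3
row 2: |7| − (1+1+3) = 2
row 3: |10| − (3+3+3) = 1
row 4: |-10| − (2+4+1) = 3
minimum over rows = 1 → strictly diagonally dominant (convergence guaranteed)

1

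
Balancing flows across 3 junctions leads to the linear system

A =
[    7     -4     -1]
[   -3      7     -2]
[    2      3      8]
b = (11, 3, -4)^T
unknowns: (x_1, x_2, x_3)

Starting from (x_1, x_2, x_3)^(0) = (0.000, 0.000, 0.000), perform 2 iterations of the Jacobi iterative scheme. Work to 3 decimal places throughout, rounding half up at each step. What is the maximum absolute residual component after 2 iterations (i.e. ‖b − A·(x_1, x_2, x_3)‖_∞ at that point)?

Iteration 1:
  x_1 = (11 - (-4)·0.000 - (-1)·0.000) / (7) = 1.571
  x_2 = (3 - (-3)·0.000 - (-2)·0.000) / (7) = 0.429
  x_3 = (-4 - (2)·0.000 - (3)·0.000) / (8) = -0.500
Iteration 2:
  x_1 = (11 - (-4)·0.429 - (-1)·-0.500) / (7) = 1.745
  x_2 = (3 - (-3)·1.571 - (-2)·-0.500) / (7) = 0.959
  x_3 = (-4 - (2)·1.571 - (3)·0.429) / (8) = -1.054
Residual b − A·x = (1.567, -0.586, -1.935); ∞-norm = 1.935

1.935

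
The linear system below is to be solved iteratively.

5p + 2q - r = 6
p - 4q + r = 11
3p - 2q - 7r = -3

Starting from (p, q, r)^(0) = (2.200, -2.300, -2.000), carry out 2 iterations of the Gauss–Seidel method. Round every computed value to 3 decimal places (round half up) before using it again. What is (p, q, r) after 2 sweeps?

Iteration 1:
  p = (6 - (2)·-2.300 - (-1)·-2.000) / (5) = 1.720
  q = (11 - (1)·1.720 - (1)·-2.000) / (-4) = -2.820
  r = (-3 - (3)·1.720 - (-2)·-2.820) / (-7) = 1.971
Iteration 2:
  p = (6 - (2)·-2.820 - (-1)·1.971) / (5) = 2.722
  q = (11 - (1)·2.722 - (1)·1.971) / (-4) = -1.577
  r = (-3 - (3)·2.722 - (-2)·-1.577) / (-7) = 2.046

(2.722, -1.577, 2.046)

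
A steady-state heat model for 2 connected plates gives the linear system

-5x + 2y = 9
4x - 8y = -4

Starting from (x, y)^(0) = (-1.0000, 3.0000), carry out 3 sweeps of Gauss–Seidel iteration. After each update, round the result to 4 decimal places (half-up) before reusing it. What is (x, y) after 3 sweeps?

(-1.9440, -0.4720)

Iteration 1:
  x = (9 - (2)·3.0000) / (-5) = -0.6000
  y = (-4 - (4)·-0.6000) / (-8) = 0.2000
Iteration 2:
  x = (9 - (2)·0.2000) / (-5) = -1.7200
  y = (-4 - (4)·-1.7200) / (-8) = -0.3600
Iteration 3:
  x = (9 - (2)·-0.3600) / (-5) = -1.9440
  y = (-4 - (4)·-1.9440) / (-8) = -0.4720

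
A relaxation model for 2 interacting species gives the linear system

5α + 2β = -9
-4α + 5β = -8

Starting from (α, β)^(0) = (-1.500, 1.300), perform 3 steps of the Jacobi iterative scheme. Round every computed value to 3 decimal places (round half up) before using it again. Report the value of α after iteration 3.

Iteration 1:
  α = (-9 - (2)·1.300) / (5) = -2.320
  β = (-8 - (-4)·-1.500) / (5) = -2.800
Iteration 2:
  α = (-9 - (2)·-2.800) / (5) = -0.680
  β = (-8 - (-4)·-2.320) / (5) = -3.456
Iteration 3:
  α = (-9 - (2)·-3.456) / (5) = -0.418
  β = (-8 - (-4)·-0.680) / (5) = -2.144

-0.418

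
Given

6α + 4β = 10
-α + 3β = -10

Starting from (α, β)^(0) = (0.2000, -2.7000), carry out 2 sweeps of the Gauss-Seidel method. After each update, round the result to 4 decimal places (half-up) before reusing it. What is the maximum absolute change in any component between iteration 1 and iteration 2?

Iteration 1:
  α = (10 - (4)·-2.7000) / (6) = 3.4667
  β = (-10 - (-1)·3.4667) / (3) = -2.1778
Iteration 2:
  α = (10 - (4)·-2.1778) / (6) = 3.1185
  β = (-10 - (-1)·3.1185) / (3) = -2.2938
Change: (-0.3482, -0.1160) → max |·| = 0.3482

0.3482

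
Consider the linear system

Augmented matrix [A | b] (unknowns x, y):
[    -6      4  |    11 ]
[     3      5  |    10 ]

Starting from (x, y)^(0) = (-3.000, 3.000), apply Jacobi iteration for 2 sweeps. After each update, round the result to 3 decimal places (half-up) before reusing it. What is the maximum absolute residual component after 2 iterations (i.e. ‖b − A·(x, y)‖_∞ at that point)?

Iteration 1:
  x = (11 - (4)·3.000) / (-6) = 0.167
  y = (10 - (3)·-3.000) / (5) = 3.800
Iteration 2:
  x = (11 - (4)·3.800) / (-6) = 0.700
  y = (10 - (3)·0.167) / (5) = 1.900
Residual b − A·x = (7.600, -1.600); ∞-norm = 7.600

7.600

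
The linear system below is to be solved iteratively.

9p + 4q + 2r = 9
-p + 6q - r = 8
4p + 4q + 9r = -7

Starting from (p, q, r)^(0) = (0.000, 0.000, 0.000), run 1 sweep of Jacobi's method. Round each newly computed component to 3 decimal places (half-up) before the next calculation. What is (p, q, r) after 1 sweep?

Iteration 1:
  p = (9 - (4)·0.000 - (2)·0.000) / (9) = 1.000
  q = (8 - (-1)·0.000 - (-1)·0.000) / (6) = 1.333
  r = (-7 - (4)·0.000 - (4)·0.000) / (9) = -0.778

(1.000, 1.333, -0.778)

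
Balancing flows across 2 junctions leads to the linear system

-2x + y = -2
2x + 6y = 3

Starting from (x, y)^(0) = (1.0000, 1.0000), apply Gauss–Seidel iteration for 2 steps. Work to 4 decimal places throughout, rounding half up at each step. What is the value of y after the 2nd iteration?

Iteration 1:
  x = (-2 - (1)·1.0000) / (-2) = 1.5000
  y = (3 - (2)·1.5000) / (6) = 0.0000
Iteration 2:
  x = (-2 - (1)·0.0000) / (-2) = 1.0000
  y = (3 - (2)·1.0000) / (6) = 0.1667

0.1667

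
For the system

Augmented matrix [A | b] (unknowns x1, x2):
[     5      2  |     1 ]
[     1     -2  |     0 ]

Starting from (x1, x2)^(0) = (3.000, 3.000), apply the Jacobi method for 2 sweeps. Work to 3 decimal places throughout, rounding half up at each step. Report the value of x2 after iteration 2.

-0.500

Iteration 1:
  x1 = (1 - (2)·3.000) / (5) = -1.000
  x2 = (0 - (1)·3.000) / (-2) = 1.500
Iteration 2:
  x1 = (1 - (2)·1.500) / (5) = -0.400
  x2 = (0 - (1)·-1.000) / (-2) = -0.500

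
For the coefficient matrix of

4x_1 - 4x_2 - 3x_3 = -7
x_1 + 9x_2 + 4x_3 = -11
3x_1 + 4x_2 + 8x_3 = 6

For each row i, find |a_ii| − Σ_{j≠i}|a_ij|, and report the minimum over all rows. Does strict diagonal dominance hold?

-3

row 1: |4| − (4+3) = -3
row 2: |9| − (1+4) = 4
row 3: |8| − (3+4) = 1
minimum over rows = -3 → not strictly diagonally dominant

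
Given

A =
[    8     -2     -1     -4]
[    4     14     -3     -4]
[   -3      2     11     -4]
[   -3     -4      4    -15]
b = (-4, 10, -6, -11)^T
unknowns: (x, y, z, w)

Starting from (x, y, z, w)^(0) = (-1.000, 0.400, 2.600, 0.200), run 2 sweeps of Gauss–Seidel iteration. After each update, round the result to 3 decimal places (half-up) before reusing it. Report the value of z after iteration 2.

-0.643

Iteration 1:
  x = (-4 - (-2)·0.400 - (-1)·2.600 - (-4)·0.200) / (8) = 0.025
  y = (10 - (4)·0.025 - (-3)·2.600 - (-4)·0.200) / (14) = 1.321
  z = (-6 - (-3)·0.025 - (2)·1.321 - (-4)·0.200) / (11) = -0.706
  w = (-11 - (-3)·0.025 - (-4)·1.321 - (4)·-0.706) / (-15) = 0.188
Iteration 2:
  x = (-4 - (-2)·1.321 - (-1)·-0.706 - (-4)·0.188) / (8) = -0.164
  y = (10 - (4)·-0.164 - (-3)·-0.706 - (-4)·0.188) / (14) = 0.664
  z = (-6 - (-3)·-0.164 - (2)·0.664 - (-4)·0.188) / (11) = -0.643
  w = (-11 - (-3)·-0.164 - (-4)·0.664 - (4)·-0.643) / (-15) = 0.418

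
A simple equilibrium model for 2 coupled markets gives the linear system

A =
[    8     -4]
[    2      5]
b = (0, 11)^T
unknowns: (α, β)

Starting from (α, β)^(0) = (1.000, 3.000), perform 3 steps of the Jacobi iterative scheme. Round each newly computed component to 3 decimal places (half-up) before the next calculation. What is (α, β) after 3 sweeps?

Iteration 1:
  α = (0 - (-4)·3.000) / (8) = 1.500
  β = (11 - (2)·1.000) / (5) = 1.800
Iteration 2:
  α = (0 - (-4)·1.800) / (8) = 0.900
  β = (11 - (2)·1.500) / (5) = 1.600
Iteration 3:
  α = (0 - (-4)·1.600) / (8) = 0.800
  β = (11 - (2)·0.900) / (5) = 1.840

(0.800, 1.840)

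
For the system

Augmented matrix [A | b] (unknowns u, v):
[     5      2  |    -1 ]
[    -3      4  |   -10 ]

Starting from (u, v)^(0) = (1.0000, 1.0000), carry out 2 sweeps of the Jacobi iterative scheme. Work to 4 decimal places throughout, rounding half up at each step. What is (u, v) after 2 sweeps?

(0.5000, -2.9500)

Iteration 1:
  u = (-1 - (2)·1.0000) / (5) = -0.6000
  v = (-10 - (-3)·1.0000) / (4) = -1.7500
Iteration 2:
  u = (-1 - (2)·-1.7500) / (5) = 0.5000
  v = (-10 - (-3)·-0.6000) / (4) = -2.9500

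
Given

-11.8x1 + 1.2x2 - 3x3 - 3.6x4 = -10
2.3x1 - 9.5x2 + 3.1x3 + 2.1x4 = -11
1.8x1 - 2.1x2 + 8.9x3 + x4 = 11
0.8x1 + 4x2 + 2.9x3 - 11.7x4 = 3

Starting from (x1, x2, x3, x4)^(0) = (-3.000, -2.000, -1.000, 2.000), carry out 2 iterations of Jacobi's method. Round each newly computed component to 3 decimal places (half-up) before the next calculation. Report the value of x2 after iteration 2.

1.294

Iteration 1:
  x1 = (-10 - (1.2)·-2.000 - (-3)·-1.000 - (-3.6)·2.000) / (-11.8) = 0.288
  x2 = (-11 - (2.3)·-3.000 - (3.1)·-1.000 - (2.1)·2.000) / (-9.5) = 0.547
  x3 = (11 - (1.8)·-3.000 - (-2.1)·-2.000 - (1)·2.000) / (8.9) = 1.146
  x4 = (3 - (0.8)·-3.000 - (4)·-2.000 - (2.9)·-1.000) / (-11.7) = -1.393
Iteration 2:
  x1 = (-10 - (1.2)·0.547 - (-3)·1.146 - (-3.6)·-1.393) / (-11.8) = 1.037
  x2 = (-11 - (2.3)·0.288 - (3.1)·1.146 - (2.1)·-1.393) / (-9.5) = 1.294
  x3 = (11 - (1.8)·0.288 - (-2.1)·0.547 - (1)·-1.393) / (8.9) = 1.463
  x4 = (3 - (0.8)·0.288 - (4)·0.547 - (2.9)·1.146) / (-11.7) = 0.234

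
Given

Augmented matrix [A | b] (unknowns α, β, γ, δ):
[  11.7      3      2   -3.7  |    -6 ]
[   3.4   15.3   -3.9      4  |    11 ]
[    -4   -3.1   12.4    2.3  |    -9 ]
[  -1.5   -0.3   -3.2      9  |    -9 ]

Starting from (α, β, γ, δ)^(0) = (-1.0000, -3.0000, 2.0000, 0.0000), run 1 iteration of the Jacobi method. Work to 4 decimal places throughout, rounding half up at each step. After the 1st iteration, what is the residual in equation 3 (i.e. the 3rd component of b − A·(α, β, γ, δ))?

18.7341

Iteration 1:
  α = (-6 - (3)·-3.0000 - (2)·2.0000 - (-3.7)·0.0000) / (11.7) = -0.0855
  β = (11 - (3.4)·-1.0000 - (-3.9)·2.0000 - (4)·0.0000) / (15.3) = 1.4510
  γ = (-9 - (-4)·-1.0000 - (-3.1)·-3.0000 - (2.3)·0.0000) / (12.4) = -1.7984
  δ = (-9 - (-1.5)·-1.0000 - (-0.3)·-3.0000 - (-3.2)·2.0000) / (9) = -0.5556
Residual b − A·x = (-7.8116, -15.7010, 18.7341, -9.4474)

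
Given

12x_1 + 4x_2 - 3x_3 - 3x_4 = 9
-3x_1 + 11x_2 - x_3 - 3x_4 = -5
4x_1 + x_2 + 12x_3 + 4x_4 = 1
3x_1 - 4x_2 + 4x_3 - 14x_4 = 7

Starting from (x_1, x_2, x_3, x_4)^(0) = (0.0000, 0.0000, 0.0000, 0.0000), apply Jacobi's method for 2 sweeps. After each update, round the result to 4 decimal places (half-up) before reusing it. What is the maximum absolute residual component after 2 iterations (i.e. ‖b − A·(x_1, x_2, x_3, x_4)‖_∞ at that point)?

Iteration 1:
  x_1 = (9 - (4)·0.0000 - (-3)·0.0000 - (-3)·0.0000) / (12) = 0.7500
  x_2 = (-5 - (-3)·0.0000 - (-1)·0.0000 - (-3)·0.0000) / (11) = -0.4545
  x_3 = (1 - (4)·0.0000 - (1)·0.0000 - (4)·0.0000) / (12) = 0.0833
  x_4 = (7 - (3)·0.0000 - (-4)·0.0000 - (4)·0.0000) / (-14) = -0.5000
Iteration 2:
  x_1 = (9 - (4)·-0.4545 - (-3)·0.0833 - (-3)·-0.5000) / (12) = 0.7973
  x_2 = (-5 - (-3)·0.7500 - (-1)·0.0833 - (-3)·-0.5000) / (11) = -0.3788
  x_3 = (1 - (4)·0.7500 - (1)·-0.4545 - (4)·-0.5000) / (12) = 0.0379
  x_4 = (7 - (3)·0.7500 - (-4)·-0.4545 - (4)·0.0833) / (-14) = -0.1856
Residual b − A·x = (0.5045, 1.0398, -1.5228, 0.3429); ∞-norm = 1.5228

1.5228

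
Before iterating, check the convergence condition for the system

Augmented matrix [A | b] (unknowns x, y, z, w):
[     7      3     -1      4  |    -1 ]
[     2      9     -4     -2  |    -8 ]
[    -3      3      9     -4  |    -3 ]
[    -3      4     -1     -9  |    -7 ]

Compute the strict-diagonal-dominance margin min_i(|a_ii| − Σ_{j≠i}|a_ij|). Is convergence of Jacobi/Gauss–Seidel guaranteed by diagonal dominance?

-1

row 1: |7| − (3+1+4) = -1
row 2: |9| − (2+4+2) = 1
row 3: |9| − (3+3+4) = -1
row 4: |-9| − (3+4+1) = 1
minimum over rows = -1 → not strictly diagonally dominant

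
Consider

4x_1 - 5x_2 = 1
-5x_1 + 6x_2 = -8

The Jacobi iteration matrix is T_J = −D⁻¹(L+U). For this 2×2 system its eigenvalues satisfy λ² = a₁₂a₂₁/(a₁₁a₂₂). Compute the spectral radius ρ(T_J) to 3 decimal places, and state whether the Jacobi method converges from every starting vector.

a₁₂a₂₁/(a₁₁a₂₂) = (-5)·(-5) / ((4)·(6)) = 1.041667
ρ = √|1.041667| = √1.041667 = 1.021
ρ > 1, so Jacobi diverges

1.021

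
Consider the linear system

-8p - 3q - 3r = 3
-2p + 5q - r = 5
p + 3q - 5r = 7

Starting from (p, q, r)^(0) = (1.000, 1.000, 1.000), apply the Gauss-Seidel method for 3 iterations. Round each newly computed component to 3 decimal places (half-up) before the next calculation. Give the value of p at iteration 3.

Iteration 1:
  p = (3 - (-3)·1.000 - (-3)·1.000) / (-8) = -1.125
  q = (5 - (-2)·-1.125 - (-1)·1.000) / (5) = 0.750
  r = (7 - (1)·-1.125 - (3)·0.750) / (-5) = -1.175
Iteration 2:
  p = (3 - (-3)·0.750 - (-3)·-1.175) / (-8) = -0.216
  q = (5 - (-2)·-0.216 - (-1)·-1.175) / (5) = 0.679
  r = (7 - (1)·-0.216 - (3)·0.679) / (-5) = -1.036
Iteration 3:
  p = (3 - (-3)·0.679 - (-3)·-1.036) / (-8) = -0.241
  q = (5 - (-2)·-0.241 - (-1)·-1.036) / (5) = 0.696
  r = (7 - (1)·-0.241 - (3)·0.696) / (-5) = -1.031

-0.241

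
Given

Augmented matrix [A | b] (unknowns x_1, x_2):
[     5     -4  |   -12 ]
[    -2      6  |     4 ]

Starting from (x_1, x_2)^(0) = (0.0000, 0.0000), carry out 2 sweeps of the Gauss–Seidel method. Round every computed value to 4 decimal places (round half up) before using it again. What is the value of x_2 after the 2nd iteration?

Iteration 1:
  x_1 = (-12 - (-4)·0.0000) / (5) = -2.4000
  x_2 = (4 - (-2)·-2.4000) / (6) = -0.1333
Iteration 2:
  x_1 = (-12 - (-4)·-0.1333) / (5) = -2.5066
  x_2 = (4 - (-2)·-2.5066) / (6) = -0.1689

-0.1689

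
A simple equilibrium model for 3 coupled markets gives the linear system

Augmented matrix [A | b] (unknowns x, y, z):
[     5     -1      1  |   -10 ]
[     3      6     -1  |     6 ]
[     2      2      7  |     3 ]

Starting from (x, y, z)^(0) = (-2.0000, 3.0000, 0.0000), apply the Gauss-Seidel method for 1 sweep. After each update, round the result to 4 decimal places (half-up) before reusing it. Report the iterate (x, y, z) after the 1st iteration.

Iteration 1:
  x = (-10 - (-1)·3.0000 - (1)·0.0000) / (5) = -1.4000
  y = (6 - (3)·-1.4000 - (-1)·0.0000) / (6) = 1.7000
  z = (3 - (2)·-1.4000 - (2)·1.7000) / (7) = 0.3429

(-1.4000, 1.7000, 0.3429)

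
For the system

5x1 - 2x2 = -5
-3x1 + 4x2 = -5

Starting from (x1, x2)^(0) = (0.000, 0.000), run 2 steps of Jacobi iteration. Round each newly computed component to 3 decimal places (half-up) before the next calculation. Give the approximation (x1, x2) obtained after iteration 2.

Iteration 1:
  x1 = (-5 - (-2)·0.000) / (5) = -1.000
  x2 = (-5 - (-3)·0.000) / (4) = -1.250
Iteration 2:
  x1 = (-5 - (-2)·-1.250) / (5) = -1.500
  x2 = (-5 - (-3)·-1.000) / (4) = -2.000

(-1.500, -2.000)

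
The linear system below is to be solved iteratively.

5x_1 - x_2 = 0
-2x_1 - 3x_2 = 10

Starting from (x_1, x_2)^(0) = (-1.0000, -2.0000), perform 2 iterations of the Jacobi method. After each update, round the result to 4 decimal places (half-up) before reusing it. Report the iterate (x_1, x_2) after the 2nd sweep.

(-0.5333, -3.0667)

Iteration 1:
  x_1 = (0 - (-1)·-2.0000) / (5) = -0.4000
  x_2 = (10 - (-2)·-1.0000) / (-3) = -2.6667
Iteration 2:
  x_1 = (0 - (-1)·-2.6667) / (5) = -0.5333
  x_2 = (10 - (-2)·-0.4000) / (-3) = -3.0667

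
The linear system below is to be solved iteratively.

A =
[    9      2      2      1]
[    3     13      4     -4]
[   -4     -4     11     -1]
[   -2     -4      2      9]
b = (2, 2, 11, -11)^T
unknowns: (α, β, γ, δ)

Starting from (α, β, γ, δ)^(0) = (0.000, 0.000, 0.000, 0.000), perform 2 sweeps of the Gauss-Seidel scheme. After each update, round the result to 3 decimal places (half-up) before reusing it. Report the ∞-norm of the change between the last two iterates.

0.741

Iteration 1:
  α = (2 - (2)·0.000 - (2)·0.000 - (1)·0.000) / (9) = 0.222
  β = (2 - (3)·0.222 - (4)·0.000 - (-4)·0.000) / (13) = 0.103
  γ = (11 - (-4)·0.222 - (-4)·0.103 - (-1)·0.000) / (11) = 1.118
  δ = (-11 - (-2)·0.222 - (-4)·0.103 - (2)·1.118) / (9) = -1.376
Iteration 2:
  α = (2 - (2)·0.103 - (2)·1.118 - (1)·-1.376) / (9) = 0.104
  β = (2 - (3)·0.104 - (4)·1.118 - (-4)·-1.376) / (13) = -0.638
  γ = (11 - (-4)·0.104 - (-4)·-0.638 - (-1)·-1.376) / (11) = 0.681
  δ = (-11 - (-2)·0.104 - (-4)·-0.638 - (2)·0.681) / (9) = -1.634
Change: (-0.118, -0.741, -0.437, -0.258) → max |·| = 0.741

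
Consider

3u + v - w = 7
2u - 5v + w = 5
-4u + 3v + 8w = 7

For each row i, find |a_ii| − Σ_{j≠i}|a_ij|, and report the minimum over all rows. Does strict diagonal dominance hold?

1

row 1: |3| − (1+1) = 1
row 2: |-5| − (2+1) = 2
row 3: |8| − (4+3) = 1
minimum over rows = 1 → strictly diagonally dominant (convergence guaranteed)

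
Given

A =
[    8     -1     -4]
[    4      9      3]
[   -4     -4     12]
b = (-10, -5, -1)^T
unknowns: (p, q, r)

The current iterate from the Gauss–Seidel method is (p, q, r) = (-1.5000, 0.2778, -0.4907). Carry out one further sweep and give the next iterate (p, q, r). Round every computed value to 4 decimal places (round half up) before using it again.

(-1.4606, 0.2572, -0.4845)

One sweep:
  p = (-10 - (-1)·0.2778 - (-4)·-0.4907) / (8) = -1.4606
  q = (-5 - (4)·-1.4606 - (3)·-0.4907) / (9) = 0.2572
  r = (-1 - (-4)·-1.4606 - (-4)·0.2572) / (12) = -0.4845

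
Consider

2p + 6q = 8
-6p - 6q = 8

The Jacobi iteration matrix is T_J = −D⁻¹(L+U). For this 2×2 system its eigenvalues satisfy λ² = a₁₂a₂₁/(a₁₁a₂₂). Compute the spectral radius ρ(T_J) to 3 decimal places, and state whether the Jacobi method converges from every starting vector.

a₁₂a₂₁/(a₁₁a₂₂) = (6)·(-6) / ((2)·(-6)) = 3.000000
ρ = √|3.000000| = √3.000000 = 1.732
ρ > 1, so Jacobi diverges

1.732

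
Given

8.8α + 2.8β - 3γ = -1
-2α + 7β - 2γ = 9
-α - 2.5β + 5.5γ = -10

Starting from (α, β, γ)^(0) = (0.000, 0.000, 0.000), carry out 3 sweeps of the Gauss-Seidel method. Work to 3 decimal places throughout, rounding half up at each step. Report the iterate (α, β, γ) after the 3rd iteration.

Iteration 1:
  α = (-1 - (2.8)·0.000 - (-3)·0.000) / (8.8) = -0.114
  β = (9 - (-2)·-0.114 - (-2)·0.000) / (7) = 1.253
  γ = (-10 - (-1)·-0.114 - (-2.5)·1.253) / (5.5) = -1.269
Iteration 2:
  α = (-1 - (2.8)·1.253 - (-3)·-1.269) / (8.8) = -0.945
  β = (9 - (-2)·-0.945 - (-2)·-1.269) / (7) = 0.653
  γ = (-10 - (-1)·-0.945 - (-2.5)·0.653) / (5.5) = -1.693
Iteration 3:
  α = (-1 - (2.8)·0.653 - (-3)·-1.693) / (8.8) = -0.899
  β = (9 - (-2)·-0.899 - (-2)·-1.693) / (7) = 0.545
  γ = (-10 - (-1)·-0.899 - (-2.5)·0.545) / (5.5) = -1.734

(-0.899, 0.545, -1.734)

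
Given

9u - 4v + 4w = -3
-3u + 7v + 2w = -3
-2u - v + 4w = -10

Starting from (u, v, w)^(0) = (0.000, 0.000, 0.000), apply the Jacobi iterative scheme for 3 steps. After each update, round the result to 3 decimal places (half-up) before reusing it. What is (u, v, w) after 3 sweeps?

(0.963, 0.616, -2.171)

Iteration 1:
  u = (-3 - (-4)·0.000 - (4)·0.000) / (9) = -0.333
  v = (-3 - (-3)·0.000 - (2)·0.000) / (7) = -0.429
  w = (-10 - (-2)·0.000 - (-1)·0.000) / (4) = -2.500
Iteration 2:
  u = (-3 - (-4)·-0.429 - (4)·-2.500) / (9) = 0.587
  v = (-3 - (-3)·-0.333 - (2)·-2.500) / (7) = 0.143
  w = (-10 - (-2)·-0.333 - (-1)·-0.429) / (4) = -2.774
Iteration 3:
  u = (-3 - (-4)·0.143 - (4)·-2.774) / (9) = 0.963
  v = (-3 - (-3)·0.587 - (2)·-2.774) / (7) = 0.616
  w = (-10 - (-2)·0.587 - (-1)·0.143) / (4) = -2.171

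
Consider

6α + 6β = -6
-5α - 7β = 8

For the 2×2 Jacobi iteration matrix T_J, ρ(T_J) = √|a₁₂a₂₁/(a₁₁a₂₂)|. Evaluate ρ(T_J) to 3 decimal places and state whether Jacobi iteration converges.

0.845

a₁₂a₂₁/(a₁₁a₂₂) = (6)·(-5) / ((6)·(-7)) = 0.714286
ρ = √|0.714286| = √0.714286 = 0.845
ρ < 1, so Jacobi converges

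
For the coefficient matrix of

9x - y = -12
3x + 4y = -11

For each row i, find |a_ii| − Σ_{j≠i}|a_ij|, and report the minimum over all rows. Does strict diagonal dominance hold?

1

row 1: |9| − (1) = 8
row 2: |4| − (3) = 1
minimum over rows = 1 → strictly diagonally dominant (convergence guaranteed)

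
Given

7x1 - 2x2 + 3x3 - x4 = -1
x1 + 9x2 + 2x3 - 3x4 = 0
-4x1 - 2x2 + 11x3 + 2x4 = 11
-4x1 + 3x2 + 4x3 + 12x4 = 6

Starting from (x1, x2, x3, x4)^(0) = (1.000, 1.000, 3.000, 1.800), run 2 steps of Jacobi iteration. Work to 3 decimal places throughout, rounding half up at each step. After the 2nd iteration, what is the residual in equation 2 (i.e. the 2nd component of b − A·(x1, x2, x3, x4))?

1.661

Iteration 1:
  x1 = (-1 - (-2)·1.000 - (3)·3.000 - (-1)·1.800) / (7) = -0.886
  x2 = (0 - (1)·1.000 - (2)·3.000 - (-3)·1.800) / (9) = -0.178
  x3 = (11 - (-4)·1.000 - (-2)·1.000 - (2)·1.800) / (11) = 1.218
  x4 = (6 - (-4)·1.000 - (3)·1.000 - (4)·3.000) / (12) = -0.417
Iteration 2:
  x1 = (-1 - (-2)·-0.178 - (3)·1.218 - (-1)·-0.417) / (7) = -0.775
  x2 = (0 - (1)·-0.886 - (2)·1.218 - (-3)·-0.417) / (9) = -0.311
  x3 = (11 - (-4)·-0.886 - (-2)·-0.178 - (2)·-0.417) / (11) = 0.721
  x4 = (6 - (-4)·-0.886 - (3)·-0.178 - (4)·1.218) / (12) = -0.157
Residual b − A·x = (1.483, 1.661, -0.339, 2.833)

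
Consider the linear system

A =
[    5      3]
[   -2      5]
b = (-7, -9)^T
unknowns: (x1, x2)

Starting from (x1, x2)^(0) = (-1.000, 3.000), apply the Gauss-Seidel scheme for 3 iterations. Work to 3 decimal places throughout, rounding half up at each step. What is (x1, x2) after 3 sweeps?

Iteration 1:
  x1 = (-7 - (3)·3.000) / (5) = -3.200
  x2 = (-9 - (-2)·-3.200) / (5) = -3.080
Iteration 2:
  x1 = (-7 - (3)·-3.080) / (5) = 0.448
  x2 = (-9 - (-2)·0.448) / (5) = -1.621
Iteration 3:
  x1 = (-7 - (3)·-1.621) / (5) = -0.427
  x2 = (-9 - (-2)·-0.427) / (5) = -1.971

(-0.427, -1.971)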